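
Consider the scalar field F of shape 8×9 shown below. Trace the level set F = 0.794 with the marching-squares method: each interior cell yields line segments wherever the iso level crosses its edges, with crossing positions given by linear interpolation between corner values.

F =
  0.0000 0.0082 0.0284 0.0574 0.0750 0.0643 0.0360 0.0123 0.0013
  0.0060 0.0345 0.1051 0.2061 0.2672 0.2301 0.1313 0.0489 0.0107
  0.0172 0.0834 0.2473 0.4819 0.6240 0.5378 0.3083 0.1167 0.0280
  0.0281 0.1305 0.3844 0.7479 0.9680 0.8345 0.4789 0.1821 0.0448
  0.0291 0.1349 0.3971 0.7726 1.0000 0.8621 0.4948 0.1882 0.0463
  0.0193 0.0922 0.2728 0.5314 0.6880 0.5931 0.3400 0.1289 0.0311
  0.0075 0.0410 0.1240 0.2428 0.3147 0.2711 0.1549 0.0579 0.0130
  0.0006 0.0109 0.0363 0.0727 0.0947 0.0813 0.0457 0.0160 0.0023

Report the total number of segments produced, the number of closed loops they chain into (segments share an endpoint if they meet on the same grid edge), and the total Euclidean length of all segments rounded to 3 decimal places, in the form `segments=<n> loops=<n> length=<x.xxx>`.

segments=8 loops=1 length=6.706

cell (2,3): code 0100 → (2.494,4.000)–(3.000,3.209)
cell (2,4): code 1100 → (2.863,5.000)–(2.494,4.000)
cell (2,5): code 1000 → (3.000,5.114)–(2.863,5.000)
cell (3,3): code 0110 → (3.000,3.209)–(4.000,3.094)
cell (3,5): code 1001 → (4.000,5.185)–(3.000,5.114)
cell (4,3): code 0010 → (4.000,3.094)–(4.660,4.000)
cell (4,4): code 0011 → (4.660,4.000)–(4.253,5.000)
cell (4,5): code 0001 → (4.253,5.000)–(4.000,5.185)
total: 8 segments, chained into 1 closed loop(s), length Σ = 6.705948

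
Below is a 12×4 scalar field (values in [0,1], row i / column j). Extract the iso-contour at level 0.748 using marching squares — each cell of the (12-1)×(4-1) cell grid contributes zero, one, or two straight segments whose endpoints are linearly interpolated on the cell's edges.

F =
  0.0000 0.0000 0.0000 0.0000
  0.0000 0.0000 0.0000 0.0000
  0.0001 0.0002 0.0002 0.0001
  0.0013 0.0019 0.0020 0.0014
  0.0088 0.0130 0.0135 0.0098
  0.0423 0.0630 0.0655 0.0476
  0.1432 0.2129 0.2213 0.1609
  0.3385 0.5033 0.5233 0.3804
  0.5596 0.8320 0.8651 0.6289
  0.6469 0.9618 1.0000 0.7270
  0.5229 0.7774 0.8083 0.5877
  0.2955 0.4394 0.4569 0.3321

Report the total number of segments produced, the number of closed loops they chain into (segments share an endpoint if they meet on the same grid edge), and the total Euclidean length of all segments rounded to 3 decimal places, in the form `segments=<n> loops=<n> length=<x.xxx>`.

cell (7,0): code 0100 → (7.744,1.000)–(8.000,0.692)
cell (7,1): code 1100 → (7.657,2.000)–(7.744,1.000)
cell (7,2): code 1000 → (8.000,2.496)–(7.657,2.000)
cell (8,0): code 0110 → (8.000,0.692)–(9.000,0.321)
cell (8,2): code 1001 → (9.000,2.923)–(8.000,2.496)
cell (9,0): code 0110 → (9.000,0.321)–(10.000,0.884)
cell (9,2): code 1001 → (10.000,2.273)–(9.000,2.923)
cell (10,0): code 0010 → (10.000,0.884)–(10.087,1.000)
cell (10,1): code 0011 → (10.087,1.000)–(10.172,2.000)
cell (10,2): code 0001 → (10.172,2.000)–(10.000,2.273)
total: 10 segments, chained into 1 closed loop(s), length Σ = 7.972097

segments=10 loops=1 length=7.972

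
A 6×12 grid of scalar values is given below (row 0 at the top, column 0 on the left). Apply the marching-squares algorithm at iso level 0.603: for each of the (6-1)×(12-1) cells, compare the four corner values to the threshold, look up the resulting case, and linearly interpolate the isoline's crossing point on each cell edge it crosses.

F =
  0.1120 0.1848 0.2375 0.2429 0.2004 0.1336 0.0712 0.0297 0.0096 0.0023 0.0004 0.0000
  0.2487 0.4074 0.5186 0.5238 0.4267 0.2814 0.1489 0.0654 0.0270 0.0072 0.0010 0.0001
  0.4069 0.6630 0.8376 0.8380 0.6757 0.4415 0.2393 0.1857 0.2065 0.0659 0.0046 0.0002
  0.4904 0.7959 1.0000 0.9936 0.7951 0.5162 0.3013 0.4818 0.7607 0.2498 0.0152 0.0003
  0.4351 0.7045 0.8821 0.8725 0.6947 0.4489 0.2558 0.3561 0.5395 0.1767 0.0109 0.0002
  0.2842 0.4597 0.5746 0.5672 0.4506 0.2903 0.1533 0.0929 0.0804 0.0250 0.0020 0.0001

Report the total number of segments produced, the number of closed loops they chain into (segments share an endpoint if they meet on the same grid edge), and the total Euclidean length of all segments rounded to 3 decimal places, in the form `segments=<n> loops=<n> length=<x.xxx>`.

cell (1,0): code 0100 → (1.765,1.000)–(2.000,0.766)
cell (1,1): code 1100 → (1.265,2.000)–(1.765,1.000)
cell (1,2): code 1100 → (1.252,3.000)–(1.265,2.000)
cell (1,3): code 1100 → (1.708,4.000)–(1.252,3.000)
cell (1,4): code 1000 → (2.000,4.310)–(1.708,4.000)
cell (2,0): code 0110 → (2.000,0.766)–(3.000,0.369)
cell (2,4): code 1001 → (3.000,4.689)–(2.000,4.310)
cell (2,7): code 0100 → (2.715,8.000)–(3.000,7.435)
cell (2,8): code 1000 → (3.000,8.309)–(2.715,8.000)
cell (3,0): code 0110 → (3.000,0.369)–(4.000,0.623)
cell (3,4): code 1001 → (4.000,4.373)–(3.000,4.689)
cell (3,7): code 0010 → (3.000,7.435)–(3.713,8.000)
cell (3,8): code 0001 → (3.713,8.000)–(3.000,8.309)
cell (4,0): code 0010 → (4.000,0.623)–(4.415,1.000)
cell (4,1): code 0011 → (4.415,1.000)–(4.908,2.000)
cell (4,2): code 0011 → (4.908,2.000)–(4.883,3.000)
cell (4,3): code 0011 → (4.883,3.000)–(4.376,4.000)
cell (4,4): code 0001 → (4.376,4.000)–(4.000,4.373)
total: 18 segments, chained into 2 closed loop(s), length Σ = 15.266760

segments=18 loops=2 length=15.267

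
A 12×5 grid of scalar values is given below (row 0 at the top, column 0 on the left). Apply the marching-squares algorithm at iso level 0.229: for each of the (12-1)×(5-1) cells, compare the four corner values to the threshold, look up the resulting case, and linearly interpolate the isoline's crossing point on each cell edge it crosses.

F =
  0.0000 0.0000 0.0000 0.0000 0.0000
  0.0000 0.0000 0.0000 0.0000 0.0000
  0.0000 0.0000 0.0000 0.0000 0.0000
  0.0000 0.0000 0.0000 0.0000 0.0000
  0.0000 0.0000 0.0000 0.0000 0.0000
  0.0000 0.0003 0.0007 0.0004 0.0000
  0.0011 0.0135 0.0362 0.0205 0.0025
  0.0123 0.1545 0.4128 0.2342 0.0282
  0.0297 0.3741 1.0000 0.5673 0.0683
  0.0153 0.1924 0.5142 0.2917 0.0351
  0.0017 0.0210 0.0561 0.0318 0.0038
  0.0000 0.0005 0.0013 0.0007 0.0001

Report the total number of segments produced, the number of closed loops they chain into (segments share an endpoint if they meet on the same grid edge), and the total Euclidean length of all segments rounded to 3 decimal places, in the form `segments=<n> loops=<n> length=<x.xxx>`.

cell (6,1): code 0100 → (6.512,2.000)–(7.000,1.288)
cell (6,2): code 1100 → (6.976,3.000)–(6.512,2.000)
cell (6,3): code 1000 → (7.000,3.025)–(6.976,3.000)
cell (7,0): code 0100 → (7.339,1.000)–(8.000,0.579)
cell (7,1): code 1110 → (7.000,1.288)–(7.339,1.000)
cell (7,3): code 1001 → (8.000,3.678)–(7.000,3.025)
cell (8,0): code 0010 → (8.000,0.579)–(8.799,1.000)
cell (8,1): code 0111 → (8.799,1.000)–(9.000,1.114)
cell (8,3): code 1001 → (9.000,3.244)–(8.000,3.678)
cell (9,1): code 0010 → (9.000,1.114)–(9.623,2.000)
cell (9,2): code 0011 → (9.623,2.000)–(9.241,3.000)
cell (9,3): code 0001 → (9.241,3.000)–(9.000,3.244)
total: 12 segments, chained into 1 closed loop(s), length Σ = 9.144174

segments=12 loops=1 length=9.144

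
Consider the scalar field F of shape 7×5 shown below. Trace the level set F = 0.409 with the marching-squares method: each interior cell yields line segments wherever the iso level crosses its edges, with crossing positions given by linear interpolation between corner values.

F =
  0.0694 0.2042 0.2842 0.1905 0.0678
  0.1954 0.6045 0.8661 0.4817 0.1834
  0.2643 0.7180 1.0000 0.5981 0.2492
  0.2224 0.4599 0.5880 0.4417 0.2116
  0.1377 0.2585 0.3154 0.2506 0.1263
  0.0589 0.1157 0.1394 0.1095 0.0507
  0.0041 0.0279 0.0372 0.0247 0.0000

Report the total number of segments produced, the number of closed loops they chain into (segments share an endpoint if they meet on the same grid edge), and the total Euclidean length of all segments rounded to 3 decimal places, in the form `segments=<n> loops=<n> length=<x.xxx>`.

segments=12 loops=1 length=10.198

cell (0,0): code 0100 → (0.512,1.000)–(1.000,0.522)
cell (0,1): code 1100 → (0.214,2.000)–(0.512,1.000)
cell (0,2): code 1100 → (0.750,3.000)–(0.214,2.000)
cell (0,3): code 1000 → (1.000,3.244)–(0.750,3.000)
cell (1,0): code 0110 → (1.000,0.522)–(2.000,0.319)
cell (1,3): code 1001 → (2.000,3.542)–(1.000,3.244)
cell (2,0): code 0110 → (2.000,0.319)–(3.000,0.786)
cell (2,3): code 1001 → (3.000,3.142)–(2.000,3.542)
cell (3,0): code 0010 → (3.000,0.786)–(3.253,1.000)
cell (3,1): code 0011 → (3.253,1.000)–(3.657,2.000)
cell (3,2): code 0011 → (3.657,2.000)–(3.171,3.000)
cell (3,3): code 0001 → (3.171,3.000)–(3.000,3.142)
total: 12 segments, chained into 1 closed loop(s), length Σ = 10.198376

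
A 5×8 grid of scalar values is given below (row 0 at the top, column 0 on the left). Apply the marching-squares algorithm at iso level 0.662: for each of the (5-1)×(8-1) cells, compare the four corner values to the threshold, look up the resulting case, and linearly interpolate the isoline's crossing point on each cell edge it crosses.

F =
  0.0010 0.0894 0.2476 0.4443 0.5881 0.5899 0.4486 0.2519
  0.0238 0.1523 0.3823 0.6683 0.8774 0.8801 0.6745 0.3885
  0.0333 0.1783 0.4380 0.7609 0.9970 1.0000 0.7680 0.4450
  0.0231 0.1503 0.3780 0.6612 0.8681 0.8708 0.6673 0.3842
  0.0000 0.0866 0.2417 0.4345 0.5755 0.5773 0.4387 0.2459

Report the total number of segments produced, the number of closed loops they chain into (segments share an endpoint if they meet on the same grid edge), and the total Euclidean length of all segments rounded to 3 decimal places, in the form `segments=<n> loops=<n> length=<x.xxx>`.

segments=14 loops=1 length=11.192

cell (0,2): code 0100 → (0.972,3.000)–(1.000,2.978)
cell (0,3): code 1100 → (0.255,4.000)–(0.972,3.000)
cell (0,4): code 1100 → (0.248,5.000)–(0.255,4.000)
cell (0,5): code 1100 → (0.945,6.000)–(0.248,5.000)
cell (0,6): code 1000 → (1.000,6.044)–(0.945,6.000)
cell (1,2): code 0110 → (1.000,2.978)–(2.000,2.694)
cell (1,6): code 1001 → (2.000,6.328)–(1.000,6.044)
cell (2,2): code 0010 → (2.000,2.694)–(2.992,3.000)
cell (2,3): code 0111 → (2.992,3.000)–(3.000,3.004)
cell (2,6): code 1001 → (3.000,6.019)–(2.000,6.328)
cell (3,3): code 0010 → (3.000,3.004)–(3.704,4.000)
cell (3,4): code 0011 → (3.704,4.000)–(3.711,5.000)
cell (3,5): code 0011 → (3.711,5.000)–(3.023,6.000)
cell (3,6): code 0001 → (3.023,6.000)–(3.000,6.019)
total: 14 segments, chained into 1 closed loop(s), length Σ = 11.191851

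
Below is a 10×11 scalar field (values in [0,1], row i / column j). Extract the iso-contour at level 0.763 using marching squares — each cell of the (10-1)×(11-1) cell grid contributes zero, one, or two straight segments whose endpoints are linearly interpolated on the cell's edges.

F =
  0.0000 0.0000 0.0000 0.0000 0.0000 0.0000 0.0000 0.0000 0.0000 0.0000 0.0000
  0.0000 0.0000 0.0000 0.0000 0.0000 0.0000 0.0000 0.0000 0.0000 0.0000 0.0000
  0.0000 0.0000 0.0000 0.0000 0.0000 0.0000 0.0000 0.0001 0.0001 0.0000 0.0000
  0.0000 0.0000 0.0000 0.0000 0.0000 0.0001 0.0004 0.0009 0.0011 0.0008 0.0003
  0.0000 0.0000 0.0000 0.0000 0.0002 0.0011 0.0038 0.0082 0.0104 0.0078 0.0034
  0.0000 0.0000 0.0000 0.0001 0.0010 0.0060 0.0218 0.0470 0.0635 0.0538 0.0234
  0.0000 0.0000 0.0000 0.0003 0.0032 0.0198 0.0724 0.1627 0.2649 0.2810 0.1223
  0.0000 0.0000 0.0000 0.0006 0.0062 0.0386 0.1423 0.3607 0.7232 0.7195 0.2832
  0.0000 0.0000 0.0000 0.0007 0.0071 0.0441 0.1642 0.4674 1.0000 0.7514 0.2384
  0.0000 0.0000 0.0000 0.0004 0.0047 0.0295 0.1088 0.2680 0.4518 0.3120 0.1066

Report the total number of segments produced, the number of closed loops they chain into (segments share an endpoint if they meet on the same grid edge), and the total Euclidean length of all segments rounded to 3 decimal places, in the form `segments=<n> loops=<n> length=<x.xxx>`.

segments=4 loops=1 length=3.914

cell (7,7): code 0100 → (7.144,8.000)–(8.000,7.555)
cell (7,8): code 1000 → (8.000,8.953)–(7.144,8.000)
cell (8,7): code 0010 → (8.000,7.555)–(8.432,8.000)
cell (8,8): code 0001 → (8.432,8.000)–(8.000,8.953)
total: 4 segments, chained into 1 closed loop(s), length Σ = 3.913534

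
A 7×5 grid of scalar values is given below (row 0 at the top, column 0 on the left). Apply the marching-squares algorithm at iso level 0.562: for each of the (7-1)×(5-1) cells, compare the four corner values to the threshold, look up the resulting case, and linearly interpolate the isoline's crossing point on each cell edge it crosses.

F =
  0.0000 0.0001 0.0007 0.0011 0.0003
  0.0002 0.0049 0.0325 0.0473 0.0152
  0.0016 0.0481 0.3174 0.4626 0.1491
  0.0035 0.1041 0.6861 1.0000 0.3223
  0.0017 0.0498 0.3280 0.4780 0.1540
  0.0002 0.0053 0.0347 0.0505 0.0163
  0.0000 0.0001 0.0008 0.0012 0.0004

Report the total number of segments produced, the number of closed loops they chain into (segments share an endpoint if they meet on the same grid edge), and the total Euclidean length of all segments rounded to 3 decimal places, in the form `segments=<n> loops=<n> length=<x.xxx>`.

segments=6 loops=1 length=5.128

cell (2,1): code 0100 → (2.663,2.000)–(3.000,1.787)
cell (2,2): code 1100 → (2.185,3.000)–(2.663,2.000)
cell (2,3): code 1000 → (3.000,3.646)–(2.185,3.000)
cell (3,1): code 0010 → (3.000,1.787)–(3.347,2.000)
cell (3,2): code 0011 → (3.347,2.000)–(3.839,3.000)
cell (3,3): code 0001 → (3.839,3.000)–(3.000,3.646)
total: 6 segments, chained into 1 closed loop(s), length Σ = 5.127940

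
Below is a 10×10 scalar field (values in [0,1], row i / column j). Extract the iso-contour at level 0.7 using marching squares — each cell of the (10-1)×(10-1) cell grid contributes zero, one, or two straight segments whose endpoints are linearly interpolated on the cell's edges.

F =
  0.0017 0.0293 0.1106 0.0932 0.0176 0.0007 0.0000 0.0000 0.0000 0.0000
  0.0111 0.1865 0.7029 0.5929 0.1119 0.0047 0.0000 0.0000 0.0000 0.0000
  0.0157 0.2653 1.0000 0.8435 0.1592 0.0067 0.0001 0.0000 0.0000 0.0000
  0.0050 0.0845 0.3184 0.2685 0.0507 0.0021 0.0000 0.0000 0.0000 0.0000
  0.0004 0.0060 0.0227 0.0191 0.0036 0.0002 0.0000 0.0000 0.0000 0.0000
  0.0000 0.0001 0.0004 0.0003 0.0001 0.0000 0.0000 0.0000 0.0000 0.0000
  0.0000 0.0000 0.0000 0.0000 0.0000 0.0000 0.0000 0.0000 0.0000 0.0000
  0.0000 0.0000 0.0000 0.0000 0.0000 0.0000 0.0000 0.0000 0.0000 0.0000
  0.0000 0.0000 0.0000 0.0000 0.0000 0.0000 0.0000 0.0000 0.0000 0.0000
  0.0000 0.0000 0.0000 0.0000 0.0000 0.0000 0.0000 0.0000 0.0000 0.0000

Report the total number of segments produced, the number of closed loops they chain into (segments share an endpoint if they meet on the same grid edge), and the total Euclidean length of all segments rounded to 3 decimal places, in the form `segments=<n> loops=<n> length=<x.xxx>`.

cell (0,1): code 0100 → (0.995,2.000)–(1.000,1.994)
cell (0,2): code 1000 → (1.000,2.026)–(0.995,2.000)
cell (1,1): code 0110 → (1.000,1.994)–(2.000,1.592)
cell (1,2): code 1101 → (1.427,3.000)–(1.000,2.026)
cell (1,3): code 1000 → (2.000,3.210)–(1.427,3.000)
cell (2,1): code 0010 → (2.000,1.592)–(2.440,2.000)
cell (2,2): code 0011 → (2.440,2.000)–(2.250,3.000)
cell (2,3): code 0001 → (2.250,3.000)–(2.000,3.210)
total: 8 segments, chained into 1 closed loop(s), length Σ = 4.729781

segments=8 loops=1 length=4.730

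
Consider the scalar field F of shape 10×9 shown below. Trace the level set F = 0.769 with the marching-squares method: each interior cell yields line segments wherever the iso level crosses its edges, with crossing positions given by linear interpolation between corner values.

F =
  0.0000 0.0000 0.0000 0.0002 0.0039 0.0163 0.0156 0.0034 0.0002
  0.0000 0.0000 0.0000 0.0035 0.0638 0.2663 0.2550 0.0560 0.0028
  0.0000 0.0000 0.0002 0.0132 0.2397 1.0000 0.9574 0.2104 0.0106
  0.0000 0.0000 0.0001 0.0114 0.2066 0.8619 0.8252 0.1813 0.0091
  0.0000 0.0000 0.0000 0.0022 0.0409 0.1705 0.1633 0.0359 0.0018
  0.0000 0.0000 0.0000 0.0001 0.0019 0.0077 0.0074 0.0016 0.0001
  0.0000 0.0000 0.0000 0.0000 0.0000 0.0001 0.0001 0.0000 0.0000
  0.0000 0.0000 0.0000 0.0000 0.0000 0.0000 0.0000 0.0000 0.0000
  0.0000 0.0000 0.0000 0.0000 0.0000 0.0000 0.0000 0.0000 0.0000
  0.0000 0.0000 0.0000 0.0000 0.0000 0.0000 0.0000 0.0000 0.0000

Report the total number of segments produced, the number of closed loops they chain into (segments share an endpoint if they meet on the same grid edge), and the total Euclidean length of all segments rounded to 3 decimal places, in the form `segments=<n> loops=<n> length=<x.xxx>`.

segments=8 loops=1 length=5.152

cell (1,4): code 0100 → (1.685,5.000)–(2.000,4.696)
cell (1,5): code 1100 → (1.732,6.000)–(1.685,5.000)
cell (1,6): code 1000 → (2.000,6.252)–(1.732,6.000)
cell (2,4): code 0110 → (2.000,4.696)–(3.000,4.858)
cell (2,6): code 1001 → (3.000,6.087)–(2.000,6.252)
cell (3,4): code 0010 → (3.000,4.858)–(3.134,5.000)
cell (3,5): code 0011 → (3.134,5.000)–(3.085,6.000)
cell (3,6): code 0001 → (3.085,6.000)–(3.000,6.087)
total: 8 segments, chained into 1 closed loop(s), length Σ = 5.151667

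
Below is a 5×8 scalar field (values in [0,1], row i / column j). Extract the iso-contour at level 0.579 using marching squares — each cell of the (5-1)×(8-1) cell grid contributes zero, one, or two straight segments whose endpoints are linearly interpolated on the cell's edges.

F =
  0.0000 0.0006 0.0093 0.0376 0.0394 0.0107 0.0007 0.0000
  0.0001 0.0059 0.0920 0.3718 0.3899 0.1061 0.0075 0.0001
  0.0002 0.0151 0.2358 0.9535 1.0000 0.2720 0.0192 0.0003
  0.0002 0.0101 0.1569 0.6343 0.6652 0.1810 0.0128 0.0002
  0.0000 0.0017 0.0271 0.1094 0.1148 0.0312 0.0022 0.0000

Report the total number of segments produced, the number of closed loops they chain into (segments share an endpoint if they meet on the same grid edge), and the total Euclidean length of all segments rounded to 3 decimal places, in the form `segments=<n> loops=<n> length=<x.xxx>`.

cell (1,2): code 0100 → (1.356,3.000)–(2.000,2.478)
cell (1,3): code 1100 → (1.310,4.000)–(1.356,3.000)
cell (1,4): code 1000 → (2.000,4.578)–(1.310,4.000)
cell (2,2): code 0110 → (2.000,2.478)–(3.000,2.884)
cell (2,4): code 1001 → (3.000,4.178)–(2.000,4.578)
cell (3,2): code 0010 → (3.000,2.884)–(3.105,3.000)
cell (3,3): code 0011 → (3.105,3.000)–(3.157,4.000)
cell (3,4): code 0001 → (3.157,4.000)–(3.000,4.178)
total: 8 segments, chained into 1 closed loop(s), length Σ = 6.281513

segments=8 loops=1 length=6.282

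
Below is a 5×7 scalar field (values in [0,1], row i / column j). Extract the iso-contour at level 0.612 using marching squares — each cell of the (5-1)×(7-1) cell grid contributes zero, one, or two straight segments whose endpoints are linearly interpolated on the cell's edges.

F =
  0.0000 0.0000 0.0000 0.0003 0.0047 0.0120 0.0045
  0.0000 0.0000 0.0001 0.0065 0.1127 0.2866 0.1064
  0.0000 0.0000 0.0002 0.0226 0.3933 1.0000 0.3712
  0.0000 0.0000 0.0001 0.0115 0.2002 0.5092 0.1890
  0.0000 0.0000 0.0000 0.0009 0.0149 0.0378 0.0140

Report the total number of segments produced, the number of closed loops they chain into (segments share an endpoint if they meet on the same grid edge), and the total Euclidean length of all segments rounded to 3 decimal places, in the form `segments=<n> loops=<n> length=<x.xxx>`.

segments=4 loops=1 length=3.682

cell (1,4): code 0100 → (1.456,5.000)–(2.000,4.360)
cell (1,5): code 1000 → (2.000,5.617)–(1.456,5.000)
cell (2,4): code 0010 → (2.000,4.360)–(2.791,5.000)
cell (2,5): code 0001 → (2.791,5.000)–(2.000,5.617)
total: 4 segments, chained into 1 closed loop(s), length Σ = 3.681732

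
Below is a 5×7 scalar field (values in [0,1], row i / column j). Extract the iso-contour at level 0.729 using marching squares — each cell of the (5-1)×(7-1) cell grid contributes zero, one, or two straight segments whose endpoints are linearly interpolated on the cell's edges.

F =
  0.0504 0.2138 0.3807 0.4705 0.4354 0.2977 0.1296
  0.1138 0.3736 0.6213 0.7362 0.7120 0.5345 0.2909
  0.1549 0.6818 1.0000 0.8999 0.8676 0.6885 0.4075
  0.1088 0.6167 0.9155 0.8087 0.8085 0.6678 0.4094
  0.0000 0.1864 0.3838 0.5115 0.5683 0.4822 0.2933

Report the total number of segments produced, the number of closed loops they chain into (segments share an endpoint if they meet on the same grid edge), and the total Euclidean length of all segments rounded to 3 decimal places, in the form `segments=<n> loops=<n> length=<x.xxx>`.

segments=12 loops=1 length=9.773

cell (0,2): code 0100 → (0.973,3.000)–(1.000,2.937)
cell (0,3): code 1000 → (1.000,3.298)–(0.973,3.000)
cell (1,1): code 0100 → (1.284,2.000)–(2.000,1.148)
cell (1,2): code 1110 → (1.000,2.937)–(1.284,2.000)
cell (1,3): code 1101 → (1.109,4.000)–(1.000,3.298)
cell (1,4): code 1000 → (2.000,4.774)–(1.109,4.000)
cell (2,1): code 0110 → (2.000,1.148)–(3.000,1.376)
cell (2,4): code 1001 → (3.000,4.565)–(2.000,4.774)
cell (3,1): code 0010 → (3.000,1.376)–(3.351,2.000)
cell (3,2): code 0011 → (3.351,2.000)–(3.268,3.000)
cell (3,3): code 0011 → (3.268,3.000)–(3.331,4.000)
cell (3,4): code 0001 → (3.331,4.000)–(3.000,4.565)
total: 12 segments, chained into 1 closed loop(s), length Σ = 9.773137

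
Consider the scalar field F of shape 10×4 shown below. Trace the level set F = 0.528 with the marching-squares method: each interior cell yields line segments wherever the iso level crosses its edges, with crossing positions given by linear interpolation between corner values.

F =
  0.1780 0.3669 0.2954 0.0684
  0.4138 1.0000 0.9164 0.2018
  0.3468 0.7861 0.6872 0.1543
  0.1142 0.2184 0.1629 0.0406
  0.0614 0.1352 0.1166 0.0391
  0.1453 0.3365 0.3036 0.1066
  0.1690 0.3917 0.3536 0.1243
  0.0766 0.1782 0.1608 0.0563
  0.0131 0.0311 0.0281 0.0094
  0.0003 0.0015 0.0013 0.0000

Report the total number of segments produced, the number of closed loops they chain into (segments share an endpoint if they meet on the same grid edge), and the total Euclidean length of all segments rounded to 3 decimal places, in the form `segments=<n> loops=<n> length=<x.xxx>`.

cell (0,0): code 0100 → (0.254,1.000)–(1.000,0.195)
cell (0,1): code 1100 → (0.375,2.000)–(0.254,1.000)
cell (0,2): code 1000 → (1.000,2.544)–(0.375,2.000)
cell (1,0): code 0110 → (1.000,0.195)–(2.000,0.412)
cell (1,2): code 1001 → (2.000,2.299)–(1.000,2.544)
cell (2,0): code 0010 → (2.000,0.412)–(2.455,1.000)
cell (2,1): code 0011 → (2.455,1.000)–(2.304,2.000)
cell (2,2): code 0001 → (2.304,2.000)–(2.000,2.299)
total: 8 segments, chained into 1 closed loop(s), length Σ = 7.166260

segments=8 loops=1 length=7.166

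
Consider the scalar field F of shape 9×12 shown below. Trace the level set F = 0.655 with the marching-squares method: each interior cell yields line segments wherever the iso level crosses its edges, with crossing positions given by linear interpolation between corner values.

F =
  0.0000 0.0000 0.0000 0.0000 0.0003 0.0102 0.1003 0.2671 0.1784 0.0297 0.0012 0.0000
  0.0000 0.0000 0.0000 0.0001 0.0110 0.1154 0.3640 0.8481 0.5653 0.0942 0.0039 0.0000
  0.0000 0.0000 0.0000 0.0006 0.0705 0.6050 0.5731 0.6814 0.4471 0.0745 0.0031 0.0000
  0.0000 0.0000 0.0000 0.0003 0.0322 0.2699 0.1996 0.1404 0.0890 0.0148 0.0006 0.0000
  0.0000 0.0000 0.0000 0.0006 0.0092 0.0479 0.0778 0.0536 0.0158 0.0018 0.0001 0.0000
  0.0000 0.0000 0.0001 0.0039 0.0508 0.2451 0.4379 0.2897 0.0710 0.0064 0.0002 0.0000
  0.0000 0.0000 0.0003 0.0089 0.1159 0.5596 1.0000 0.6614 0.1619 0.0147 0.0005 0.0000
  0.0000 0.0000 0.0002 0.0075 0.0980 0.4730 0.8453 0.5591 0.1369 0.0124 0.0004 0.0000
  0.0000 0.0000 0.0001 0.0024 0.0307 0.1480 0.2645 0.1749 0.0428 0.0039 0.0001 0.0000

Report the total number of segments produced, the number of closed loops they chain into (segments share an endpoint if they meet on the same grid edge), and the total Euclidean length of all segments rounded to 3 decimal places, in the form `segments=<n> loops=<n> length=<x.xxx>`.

cell (0,6): code 0100 → (0.668,7.000)–(1.000,6.601)
cell (0,7): code 1000 → (1.000,7.683)–(0.668,7.000)
cell (1,6): code 0110 → (1.000,6.601)–(2.000,6.756)
cell (1,7): code 1001 → (2.000,7.113)–(1.000,7.683)
cell (2,6): code 0010 → (2.000,6.756)–(2.049,7.000)
cell (2,7): code 0001 → (2.049,7.000)–(2.000,7.113)
cell (5,5): code 0100 → (5.386,6.000)–(6.000,5.217)
cell (5,6): code 1100 → (5.983,7.000)–(5.386,6.000)
cell (5,7): code 1000 → (6.000,7.013)–(5.983,7.000)
cell (6,5): code 0110 → (6.000,5.217)–(7.000,5.489)
cell (6,6): code 1011 → (7.000,6.665)–(6.063,7.000)
cell (6,7): code 0001 → (6.063,7.000)–(6.000,7.013)
cell (7,5): code 0010 → (7.000,5.489)–(7.328,6.000)
cell (7,6): code 0001 → (7.328,6.000)–(7.000,6.665)
total: 14 segments, chained into 2 closed loop(s), length Σ = 9.438330

segments=14 loops=2 length=9.438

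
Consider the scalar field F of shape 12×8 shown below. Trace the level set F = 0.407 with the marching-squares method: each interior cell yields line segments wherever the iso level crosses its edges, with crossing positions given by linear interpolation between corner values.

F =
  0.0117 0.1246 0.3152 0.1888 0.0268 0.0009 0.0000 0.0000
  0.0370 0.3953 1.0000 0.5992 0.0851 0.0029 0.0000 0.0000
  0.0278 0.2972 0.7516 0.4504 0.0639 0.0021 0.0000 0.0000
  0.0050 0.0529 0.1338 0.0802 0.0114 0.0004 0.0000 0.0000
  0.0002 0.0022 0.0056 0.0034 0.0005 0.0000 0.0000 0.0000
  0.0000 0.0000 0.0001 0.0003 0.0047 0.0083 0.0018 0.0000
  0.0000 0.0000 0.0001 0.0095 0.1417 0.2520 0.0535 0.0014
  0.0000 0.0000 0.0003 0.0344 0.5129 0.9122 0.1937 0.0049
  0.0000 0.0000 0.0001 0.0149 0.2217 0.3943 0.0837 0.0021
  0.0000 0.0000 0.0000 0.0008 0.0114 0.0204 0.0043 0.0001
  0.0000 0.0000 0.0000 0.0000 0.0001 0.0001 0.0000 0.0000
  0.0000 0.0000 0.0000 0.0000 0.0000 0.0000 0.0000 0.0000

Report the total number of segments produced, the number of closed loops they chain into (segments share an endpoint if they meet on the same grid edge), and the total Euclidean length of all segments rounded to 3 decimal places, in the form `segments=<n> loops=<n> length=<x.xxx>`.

segments=14 loops=2 length=12.548

cell (0,1): code 0100 → (0.134,2.000)–(1.000,1.019)
cell (0,2): code 1100 → (0.532,3.000)–(0.134,2.000)
cell (0,3): code 1000 → (1.000,3.374)–(0.532,3.000)
cell (1,1): code 0110 → (1.000,1.019)–(2.000,1.242)
cell (1,3): code 1001 → (2.000,3.112)–(1.000,3.374)
cell (2,1): code 0010 → (2.000,1.242)–(2.558,2.000)
cell (2,2): code 0011 → (2.558,2.000)–(2.117,3.000)
cell (2,3): code 0001 → (2.117,3.000)–(2.000,3.112)
cell (6,3): code 0100 → (6.715,4.000)–(7.000,3.779)
cell (6,4): code 1100 → (6.235,5.000)–(6.715,4.000)
cell (6,5): code 1000 → (7.000,5.703)–(6.235,5.000)
cell (7,3): code 0010 → (7.000,3.779)–(7.364,4.000)
cell (7,4): code 0011 → (7.364,4.000)–(7.975,5.000)
cell (7,5): code 0001 → (7.975,5.000)–(7.000,5.703)
total: 14 segments, chained into 2 closed loop(s), length Σ = 12.548180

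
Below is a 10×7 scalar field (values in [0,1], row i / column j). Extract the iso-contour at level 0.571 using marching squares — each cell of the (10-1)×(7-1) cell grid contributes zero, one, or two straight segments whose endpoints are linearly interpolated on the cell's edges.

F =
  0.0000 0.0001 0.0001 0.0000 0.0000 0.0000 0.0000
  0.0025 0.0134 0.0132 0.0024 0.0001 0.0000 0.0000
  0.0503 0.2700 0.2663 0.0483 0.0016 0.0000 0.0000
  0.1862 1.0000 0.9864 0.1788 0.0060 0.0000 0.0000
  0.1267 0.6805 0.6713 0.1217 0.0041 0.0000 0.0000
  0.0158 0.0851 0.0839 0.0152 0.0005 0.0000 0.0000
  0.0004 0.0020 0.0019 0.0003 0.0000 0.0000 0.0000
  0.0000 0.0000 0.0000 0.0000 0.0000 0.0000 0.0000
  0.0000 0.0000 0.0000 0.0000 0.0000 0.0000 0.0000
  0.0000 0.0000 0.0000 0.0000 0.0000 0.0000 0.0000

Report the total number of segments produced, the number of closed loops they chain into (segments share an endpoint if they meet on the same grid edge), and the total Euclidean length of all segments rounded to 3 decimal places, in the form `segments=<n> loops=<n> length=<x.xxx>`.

segments=8 loops=1 length=6.189

cell (2,0): code 0100 → (2.412,1.000)–(3.000,0.473)
cell (2,1): code 1100 → (2.423,2.000)–(2.412,1.000)
cell (2,2): code 1000 → (3.000,2.514)–(2.423,2.000)
cell (3,0): code 0110 → (3.000,0.473)–(4.000,0.802)
cell (3,2): code 1001 → (4.000,2.182)–(3.000,2.514)
cell (4,0): code 0010 → (4.000,0.802)–(4.184,1.000)
cell (4,1): code 0011 → (4.184,1.000)–(4.171,2.000)
cell (4,2): code 0001 → (4.171,2.000)–(4.000,2.182)
total: 8 segments, chained into 1 closed loop(s), length Σ = 6.188938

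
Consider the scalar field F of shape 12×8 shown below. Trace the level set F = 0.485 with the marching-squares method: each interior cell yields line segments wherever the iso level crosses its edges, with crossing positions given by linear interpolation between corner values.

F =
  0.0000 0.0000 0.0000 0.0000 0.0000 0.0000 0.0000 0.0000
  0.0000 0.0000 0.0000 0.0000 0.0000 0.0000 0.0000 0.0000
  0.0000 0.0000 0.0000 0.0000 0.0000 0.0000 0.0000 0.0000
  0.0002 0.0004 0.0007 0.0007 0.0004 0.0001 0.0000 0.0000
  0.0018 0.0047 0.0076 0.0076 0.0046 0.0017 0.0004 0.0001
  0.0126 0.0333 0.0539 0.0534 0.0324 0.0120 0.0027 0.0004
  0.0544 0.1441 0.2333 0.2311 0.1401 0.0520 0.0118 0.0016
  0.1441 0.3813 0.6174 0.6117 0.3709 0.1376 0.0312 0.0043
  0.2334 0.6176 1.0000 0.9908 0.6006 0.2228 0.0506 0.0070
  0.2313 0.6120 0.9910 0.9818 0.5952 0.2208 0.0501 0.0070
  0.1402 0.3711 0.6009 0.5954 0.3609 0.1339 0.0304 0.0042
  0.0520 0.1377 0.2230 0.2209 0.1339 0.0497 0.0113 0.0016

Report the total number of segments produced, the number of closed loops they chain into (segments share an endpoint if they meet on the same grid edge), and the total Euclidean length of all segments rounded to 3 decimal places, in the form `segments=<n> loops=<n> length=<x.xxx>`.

cell (6,1): code 0100 → (6.655,2.000)–(7.000,1.439)
cell (6,2): code 1100 → (6.667,3.000)–(6.655,2.000)
cell (6,3): code 1000 → (7.000,3.526)–(6.667,3.000)
cell (7,0): code 0100 → (7.439,1.000)–(8.000,0.655)
cell (7,1): code 1110 → (7.000,1.439)–(7.439,1.000)
cell (7,3): code 1101 → (7.497,4.000)–(7.000,3.526)
cell (7,4): code 1000 → (8.000,4.306)–(7.497,4.000)
cell (8,0): code 0110 → (8.000,0.655)–(9.000,0.666)
cell (8,4): code 1001 → (9.000,4.294)–(8.000,4.306)
cell (9,0): code 0010 → (9.000,0.666)–(9.527,1.000)
cell (9,1): code 0111 → (9.527,1.000)–(10.000,1.496)
cell (9,3): code 1011 → (10.000,3.471)–(9.470,4.000)
cell (9,4): code 0001 → (9.470,4.000)–(9.000,4.294)
cell (10,1): code 0010 → (10.000,1.496)–(10.307,2.000)
cell (10,2): code 0011 → (10.307,2.000)–(10.295,3.000)
cell (10,3): code 0001 → (10.295,3.000)–(10.000,3.471)
total: 16 segments, chained into 1 closed loop(s), length Σ = 11.594503

segments=16 loops=1 length=11.595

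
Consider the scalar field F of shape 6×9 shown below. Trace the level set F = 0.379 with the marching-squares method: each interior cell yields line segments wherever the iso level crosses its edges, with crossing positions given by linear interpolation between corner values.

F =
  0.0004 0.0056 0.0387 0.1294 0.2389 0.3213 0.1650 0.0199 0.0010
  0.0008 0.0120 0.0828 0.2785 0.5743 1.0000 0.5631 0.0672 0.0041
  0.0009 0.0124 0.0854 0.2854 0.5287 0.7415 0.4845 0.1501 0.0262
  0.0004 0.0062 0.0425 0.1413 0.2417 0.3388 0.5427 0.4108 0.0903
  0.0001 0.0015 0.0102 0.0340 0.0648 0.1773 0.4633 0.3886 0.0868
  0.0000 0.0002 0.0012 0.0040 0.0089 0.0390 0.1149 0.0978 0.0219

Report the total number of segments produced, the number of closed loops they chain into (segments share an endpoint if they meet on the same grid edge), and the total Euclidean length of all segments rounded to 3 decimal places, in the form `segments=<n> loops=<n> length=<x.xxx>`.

cell (0,3): code 0100 → (0.418,4.000)–(1.000,3.340)
cell (0,4): code 1100 → (0.085,5.000)–(0.418,4.000)
cell (0,5): code 1100 → (0.538,6.000)–(0.085,5.000)
cell (0,6): code 1000 → (1.000,6.371)–(0.538,6.000)
cell (1,3): code 0110 → (1.000,3.340)–(2.000,3.385)
cell (1,6): code 1001 → (2.000,6.315)–(1.000,6.371)
cell (2,3): code 0010 → (2.000,3.385)–(2.522,4.000)
cell (2,4): code 0011 → (2.522,4.000)–(2.900,5.000)
cell (2,5): code 0111 → (2.900,5.000)–(3.000,5.197)
cell (2,6): code 1101 → (2.878,7.000)–(2.000,6.315)
cell (2,7): code 1000 → (3.000,7.099)–(2.878,7.000)
cell (3,5): code 0110 → (3.000,5.197)–(4.000,5.705)
cell (3,7): code 1001 → (4.000,7.032)–(3.000,7.099)
cell (4,5): code 0010 → (4.000,5.705)–(4.242,6.000)
cell (4,6): code 0011 → (4.242,6.000)–(4.033,7.000)
cell (4,7): code 0001 → (4.033,7.000)–(4.000,7.032)
total: 16 segments, chained into 1 closed loop(s), length Σ = 12.567604

segments=16 loops=1 length=12.568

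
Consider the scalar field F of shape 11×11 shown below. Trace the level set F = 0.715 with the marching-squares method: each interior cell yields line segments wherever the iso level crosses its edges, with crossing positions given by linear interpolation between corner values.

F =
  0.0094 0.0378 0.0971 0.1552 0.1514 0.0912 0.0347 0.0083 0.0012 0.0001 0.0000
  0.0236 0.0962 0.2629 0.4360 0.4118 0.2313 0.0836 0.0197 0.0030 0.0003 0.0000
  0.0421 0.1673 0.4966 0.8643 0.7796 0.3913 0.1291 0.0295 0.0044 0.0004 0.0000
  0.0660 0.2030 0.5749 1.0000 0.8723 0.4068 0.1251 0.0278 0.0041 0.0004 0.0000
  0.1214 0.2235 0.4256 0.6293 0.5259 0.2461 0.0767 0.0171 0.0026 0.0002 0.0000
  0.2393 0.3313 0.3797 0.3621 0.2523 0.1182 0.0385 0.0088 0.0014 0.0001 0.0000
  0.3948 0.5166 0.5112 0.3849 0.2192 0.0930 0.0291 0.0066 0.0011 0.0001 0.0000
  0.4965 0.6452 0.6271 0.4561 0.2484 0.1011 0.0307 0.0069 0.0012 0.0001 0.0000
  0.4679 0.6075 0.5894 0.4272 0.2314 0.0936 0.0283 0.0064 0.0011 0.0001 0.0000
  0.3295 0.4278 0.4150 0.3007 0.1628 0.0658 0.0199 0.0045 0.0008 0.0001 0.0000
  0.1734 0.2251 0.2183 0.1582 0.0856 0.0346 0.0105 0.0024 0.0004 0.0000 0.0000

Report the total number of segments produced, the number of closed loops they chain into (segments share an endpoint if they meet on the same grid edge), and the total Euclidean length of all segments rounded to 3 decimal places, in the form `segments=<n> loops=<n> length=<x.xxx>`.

segments=8 loops=1 length=6.475

cell (1,2): code 0100 → (1.651,3.000)–(2.000,2.594)
cell (1,3): code 1100 → (1.824,4.000)–(1.651,3.000)
cell (1,4): code 1000 → (2.000,4.166)–(1.824,4.000)
cell (2,2): code 0110 → (2.000,2.594)–(3.000,2.330)
cell (2,4): code 1001 → (3.000,4.338)–(2.000,4.166)
cell (3,2): code 0010 → (3.000,2.330)–(3.769,3.000)
cell (3,3): code 0011 → (3.769,3.000)–(3.454,4.000)
cell (3,4): code 0001 → (3.454,4.000)–(3.000,4.338)
total: 8 segments, chained into 1 closed loop(s), length Σ = 6.475346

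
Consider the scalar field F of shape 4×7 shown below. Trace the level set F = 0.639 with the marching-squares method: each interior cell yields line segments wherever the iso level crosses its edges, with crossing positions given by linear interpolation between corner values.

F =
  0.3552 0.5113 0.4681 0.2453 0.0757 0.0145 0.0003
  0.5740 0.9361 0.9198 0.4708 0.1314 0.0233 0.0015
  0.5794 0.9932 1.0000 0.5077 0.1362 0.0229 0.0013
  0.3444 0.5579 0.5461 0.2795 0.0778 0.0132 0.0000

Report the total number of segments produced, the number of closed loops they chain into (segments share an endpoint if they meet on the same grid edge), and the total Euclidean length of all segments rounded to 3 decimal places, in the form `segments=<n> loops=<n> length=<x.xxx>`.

cell (0,0): code 0100 → (0.301,1.000)–(1.000,0.180)
cell (0,1): code 1100 → (0.378,2.000)–(0.301,1.000)
cell (0,2): code 1000 → (1.000,2.625)–(0.378,2.000)
cell (1,0): code 0110 → (1.000,0.180)–(2.000,0.144)
cell (1,2): code 1001 → (2.000,2.733)–(1.000,2.625)
cell (2,0): code 0010 → (2.000,0.144)–(2.814,1.000)
cell (2,1): code 0011 → (2.814,1.000)–(2.795,2.000)
cell (2,2): code 0001 → (2.795,2.000)–(2.000,2.733)
total: 8 segments, chained into 1 closed loop(s), length Σ = 8.232334

segments=8 loops=1 length=8.232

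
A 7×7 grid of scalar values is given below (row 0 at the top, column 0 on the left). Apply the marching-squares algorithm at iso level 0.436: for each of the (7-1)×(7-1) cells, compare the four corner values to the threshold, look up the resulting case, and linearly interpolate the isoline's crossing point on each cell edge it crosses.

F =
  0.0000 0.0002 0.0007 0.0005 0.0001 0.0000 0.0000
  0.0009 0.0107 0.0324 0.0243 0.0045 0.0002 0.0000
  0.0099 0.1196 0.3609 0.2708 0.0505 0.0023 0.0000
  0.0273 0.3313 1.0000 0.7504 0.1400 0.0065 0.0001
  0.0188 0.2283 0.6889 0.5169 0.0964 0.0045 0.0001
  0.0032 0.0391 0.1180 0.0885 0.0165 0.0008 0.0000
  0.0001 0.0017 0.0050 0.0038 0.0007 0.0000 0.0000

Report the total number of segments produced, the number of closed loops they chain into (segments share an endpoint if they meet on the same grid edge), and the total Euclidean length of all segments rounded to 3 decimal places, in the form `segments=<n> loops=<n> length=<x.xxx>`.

segments=8 loops=1 length=7.180

cell (2,1): code 0100 → (2.118,2.000)–(3.000,1.157)
cell (2,2): code 1100 → (2.344,3.000)–(2.118,2.000)
cell (2,3): code 1000 → (3.000,3.515)–(2.344,3.000)
cell (3,1): code 0110 → (3.000,1.157)–(4.000,1.451)
cell (3,3): code 1001 → (4.000,3.192)–(3.000,3.515)
cell (4,1): code 0010 → (4.000,1.451)–(4.443,2.000)
cell (4,2): code 0011 → (4.443,2.000)–(4.189,3.000)
cell (4,3): code 0001 → (4.189,3.000)–(4.000,3.192)
total: 8 segments, chained into 1 closed loop(s), length Σ = 7.179896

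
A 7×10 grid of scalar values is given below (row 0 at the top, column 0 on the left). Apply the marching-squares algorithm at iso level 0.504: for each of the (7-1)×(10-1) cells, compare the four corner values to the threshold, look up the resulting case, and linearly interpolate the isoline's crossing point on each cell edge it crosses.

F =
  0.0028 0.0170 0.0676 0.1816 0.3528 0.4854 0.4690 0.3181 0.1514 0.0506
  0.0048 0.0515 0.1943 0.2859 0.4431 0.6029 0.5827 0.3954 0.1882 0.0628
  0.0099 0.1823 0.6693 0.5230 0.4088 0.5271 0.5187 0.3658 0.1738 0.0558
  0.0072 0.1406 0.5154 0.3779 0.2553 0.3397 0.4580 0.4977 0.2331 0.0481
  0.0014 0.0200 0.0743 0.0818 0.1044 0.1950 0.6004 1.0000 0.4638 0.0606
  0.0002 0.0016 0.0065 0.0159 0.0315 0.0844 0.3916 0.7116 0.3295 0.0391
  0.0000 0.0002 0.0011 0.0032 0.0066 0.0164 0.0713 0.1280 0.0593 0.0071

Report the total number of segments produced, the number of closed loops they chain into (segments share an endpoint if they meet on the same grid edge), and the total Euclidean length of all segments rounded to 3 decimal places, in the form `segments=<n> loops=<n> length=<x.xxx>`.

segments=24 loops=3 length=17.595

cell (0,4): code 0100 → (0.158,5.000)–(1.000,4.381)
cell (0,5): code 1100 → (0.308,6.000)–(0.158,5.000)
cell (0,6): code 1000 → (1.000,6.420)–(0.308,6.000)
cell (1,1): code 0100 → (1.652,2.000)–(2.000,1.661)
cell (1,2): code 1100 → (1.920,3.000)–(1.652,2.000)
cell (1,3): code 1000 → (2.000,3.166)–(1.920,3.000)
cell (1,4): code 0110 → (1.000,4.381)–(2.000,4.805)
cell (1,6): code 1001 → (2.000,6.096)–(1.000,6.420)
cell (2,1): code 0110 → (2.000,1.661)–(3.000,1.970)
cell (2,2): code 1011 → (3.000,2.083)–(2.131,3.000)
cell (2,3): code 0001 → (2.131,3.000)–(2.000,3.166)
cell (2,4): code 0010 → (2.000,4.805)–(2.123,5.000)
cell (2,5): code 0011 → (2.123,5.000)–(2.242,6.000)
cell (2,6): code 0001 → (2.242,6.000)–(2.000,6.096)
cell (3,1): code 0010 → (3.000,1.970)–(3.026,2.000)
cell (3,2): code 0001 → (3.026,2.000)–(3.000,2.083)
cell (3,5): code 0100 → (3.323,6.000)–(4.000,5.762)
cell (3,6): code 1100 → (3.013,7.000)–(3.323,6.000)
cell (3,7): code 1000 → (4.000,7.925)–(3.013,7.000)
cell (4,5): code 0010 → (4.000,5.762)–(4.462,6.000)
cell (4,6): code 0111 → (4.462,6.000)–(5.000,6.351)
cell (4,7): code 1001 → (5.000,7.543)–(4.000,7.925)
cell (5,6): code 0010 → (5.000,6.351)–(5.356,7.000)
cell (5,7): code 0001 → (5.356,7.000)–(5.000,7.543)
total: 24 segments, chained into 3 closed loop(s), length Σ = 17.595386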